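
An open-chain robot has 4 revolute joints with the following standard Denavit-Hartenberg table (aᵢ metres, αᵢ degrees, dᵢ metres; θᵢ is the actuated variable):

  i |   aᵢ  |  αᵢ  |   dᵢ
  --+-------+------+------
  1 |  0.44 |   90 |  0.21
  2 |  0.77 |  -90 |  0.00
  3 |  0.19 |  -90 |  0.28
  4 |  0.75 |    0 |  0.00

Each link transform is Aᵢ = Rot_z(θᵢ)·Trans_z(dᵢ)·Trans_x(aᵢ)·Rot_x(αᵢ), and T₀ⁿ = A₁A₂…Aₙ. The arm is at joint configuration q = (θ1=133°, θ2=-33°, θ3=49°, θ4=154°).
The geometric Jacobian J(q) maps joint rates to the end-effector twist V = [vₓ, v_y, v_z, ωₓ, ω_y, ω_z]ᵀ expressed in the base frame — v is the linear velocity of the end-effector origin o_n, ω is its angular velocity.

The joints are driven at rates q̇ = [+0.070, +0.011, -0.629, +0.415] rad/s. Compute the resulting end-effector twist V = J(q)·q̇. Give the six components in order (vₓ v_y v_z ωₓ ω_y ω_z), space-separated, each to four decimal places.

o_n = [-0.2735, 0.8290, -0.0773]
J₁: ẑ×o_n = [-0.8290, -0.2735, 0.0000], ω = ẑ
J2: z=[0.7314, 0.6820, 0.0000] o=[-0.3001, 0.3218, 0.2100] → [-0.1959, 0.2101, 0.3529, 0.7314, 0.6820, 0.0000]
J3: z=[-0.3714, 0.3983, 0.8387] o=[-0.7405, 0.7941, -0.2094] → [0.0233, 0.4407, -0.1990, -0.3714, 0.3983, 0.8387]
J4: z=[-0.0481, -0.9103, 0.4110] o=[-1.0207, 0.8843, -0.0424] → [0.0545, 0.3054, 0.6828, -0.0481, -0.9103, 0.4110]
V = J·q̇ = [-0.0522, -0.1673, 0.4124, 0.2217, -0.6208, -0.2869]

-0.0522 -0.1673 0.4124 0.2217 -0.6208 -0.2869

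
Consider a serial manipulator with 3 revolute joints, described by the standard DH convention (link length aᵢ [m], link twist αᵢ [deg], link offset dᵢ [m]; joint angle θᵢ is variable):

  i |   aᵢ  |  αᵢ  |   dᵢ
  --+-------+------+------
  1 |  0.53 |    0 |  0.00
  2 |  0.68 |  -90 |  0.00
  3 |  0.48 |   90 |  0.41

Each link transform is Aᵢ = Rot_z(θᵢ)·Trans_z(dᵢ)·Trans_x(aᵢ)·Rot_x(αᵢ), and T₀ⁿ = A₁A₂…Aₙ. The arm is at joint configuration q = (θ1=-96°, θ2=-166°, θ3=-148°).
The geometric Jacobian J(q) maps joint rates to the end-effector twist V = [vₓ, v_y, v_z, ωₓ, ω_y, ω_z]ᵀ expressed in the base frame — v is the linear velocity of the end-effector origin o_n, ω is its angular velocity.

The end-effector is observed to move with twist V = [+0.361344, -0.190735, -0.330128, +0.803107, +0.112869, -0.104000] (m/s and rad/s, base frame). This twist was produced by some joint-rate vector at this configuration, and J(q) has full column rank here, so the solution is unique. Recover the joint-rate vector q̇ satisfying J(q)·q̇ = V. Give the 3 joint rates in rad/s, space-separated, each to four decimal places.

0.5890 -0.6930 -0.8110

o_n = [-0.4994, -0.3139, 0.2544]
J₁: ẑ×o_n = [0.3139, -0.4994, 0.0000], ω = ẑ
J2: z=[0.0000, 0.0000, 1.0000] o=[-0.0554, -0.5271, 0.0000] → [-0.2132, -0.4440, 0.0000, 0.0000, 0.0000, 1.0000]
J3: z=[-0.9903, -0.1392, 0.0000] o=[-0.1500, 0.1463, 0.0000] → [-0.0354, 0.2519, 0.4071, -0.9903, -0.1392, 0.0000]
q̇ = J⁺·V = [0.5890, -0.6930, -0.8110]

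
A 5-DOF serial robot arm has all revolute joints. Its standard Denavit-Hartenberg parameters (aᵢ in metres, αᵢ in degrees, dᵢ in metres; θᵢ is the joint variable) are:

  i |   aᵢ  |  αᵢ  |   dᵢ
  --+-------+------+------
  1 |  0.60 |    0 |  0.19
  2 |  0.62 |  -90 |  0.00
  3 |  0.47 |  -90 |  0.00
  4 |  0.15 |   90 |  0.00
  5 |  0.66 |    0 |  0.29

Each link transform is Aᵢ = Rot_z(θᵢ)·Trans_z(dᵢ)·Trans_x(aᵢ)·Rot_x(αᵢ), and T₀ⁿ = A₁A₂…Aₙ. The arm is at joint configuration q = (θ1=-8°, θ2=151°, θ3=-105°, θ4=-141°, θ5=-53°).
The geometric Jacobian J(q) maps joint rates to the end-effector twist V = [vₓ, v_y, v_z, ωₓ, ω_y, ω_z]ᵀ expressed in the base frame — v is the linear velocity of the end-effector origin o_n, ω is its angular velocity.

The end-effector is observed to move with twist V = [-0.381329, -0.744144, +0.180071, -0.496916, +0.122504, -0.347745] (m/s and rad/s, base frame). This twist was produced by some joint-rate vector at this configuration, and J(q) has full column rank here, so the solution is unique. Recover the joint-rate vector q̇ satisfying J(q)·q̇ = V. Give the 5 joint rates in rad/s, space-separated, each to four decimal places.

-0.8180 0.6810 0.6030 0.4000 0.5170

o_n = [0.4055, -0.0904, -0.0795]
J₁: ẑ×o_n = [0.0904, 0.4055, -0.0000], ω = ẑ
J2: z=[0.0000, 0.0000, 1.0000] o=[0.5942, -0.0835, 0.1900] → [0.0069, -0.1886, 0.0000, 0.0000, 0.0000, 1.0000]
J3: z=[-0.6018, -0.7986, 0.0000] o=[0.0990, 0.2896, 0.1900] → [0.2152, -0.1622, 0.4735, -0.6018, -0.7986, 0.0000]
J4: z=[-0.7714, 0.5813, 0.2588] o=[0.1962, 0.2164, 0.6440] → [-0.3412, -0.5039, 0.1149, -0.7714, 0.5813, 0.2588]
J5: z=[0.3376, 0.7187, -0.6079] o=[0.1153, 0.1592, 0.5314] → [-0.5907, 0.0298, -0.2929, 0.3376, 0.7187, -0.6079]
q̇ = J⁺·V = [-0.8180, 0.6810, 0.6030, 0.4000, 0.5170]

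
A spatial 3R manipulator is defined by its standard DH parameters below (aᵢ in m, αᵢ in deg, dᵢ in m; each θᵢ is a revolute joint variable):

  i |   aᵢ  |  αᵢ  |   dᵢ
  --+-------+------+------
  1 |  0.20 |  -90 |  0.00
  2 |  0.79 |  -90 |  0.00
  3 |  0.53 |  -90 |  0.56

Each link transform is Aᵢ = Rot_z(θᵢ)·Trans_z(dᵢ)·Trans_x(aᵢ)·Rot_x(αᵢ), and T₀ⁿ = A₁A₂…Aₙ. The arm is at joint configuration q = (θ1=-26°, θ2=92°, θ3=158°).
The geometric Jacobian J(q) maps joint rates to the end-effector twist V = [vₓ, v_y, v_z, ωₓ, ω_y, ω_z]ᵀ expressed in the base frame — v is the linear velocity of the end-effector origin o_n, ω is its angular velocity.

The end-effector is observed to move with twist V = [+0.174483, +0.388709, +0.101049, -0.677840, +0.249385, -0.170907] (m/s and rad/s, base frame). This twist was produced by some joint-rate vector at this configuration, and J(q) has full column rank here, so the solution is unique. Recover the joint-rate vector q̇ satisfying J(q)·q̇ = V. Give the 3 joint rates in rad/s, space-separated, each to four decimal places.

o_n = [-0.4197, -0.0162, -0.2789]
J₁: ẑ×o_n = [0.0162, -0.4197, 0.0000], ω = ẑ
J2: z=[0.4384, 0.8988, 0.0000] o=[0.1798, -0.0877, 0.0000] → [-0.2506, 0.1222, 0.5701, 0.4384, 0.8988, 0.0000]
J3: z=[-0.8982, 0.4381, 0.0349] o=[0.1550, -0.0756, -0.7895] → [0.2216, 0.4386, 0.1984, -0.8982, 0.4381, 0.0349]
q̇ = J⁺·V = [-0.1960, -0.0730, 0.7190]

-0.1960 -0.0730 0.7190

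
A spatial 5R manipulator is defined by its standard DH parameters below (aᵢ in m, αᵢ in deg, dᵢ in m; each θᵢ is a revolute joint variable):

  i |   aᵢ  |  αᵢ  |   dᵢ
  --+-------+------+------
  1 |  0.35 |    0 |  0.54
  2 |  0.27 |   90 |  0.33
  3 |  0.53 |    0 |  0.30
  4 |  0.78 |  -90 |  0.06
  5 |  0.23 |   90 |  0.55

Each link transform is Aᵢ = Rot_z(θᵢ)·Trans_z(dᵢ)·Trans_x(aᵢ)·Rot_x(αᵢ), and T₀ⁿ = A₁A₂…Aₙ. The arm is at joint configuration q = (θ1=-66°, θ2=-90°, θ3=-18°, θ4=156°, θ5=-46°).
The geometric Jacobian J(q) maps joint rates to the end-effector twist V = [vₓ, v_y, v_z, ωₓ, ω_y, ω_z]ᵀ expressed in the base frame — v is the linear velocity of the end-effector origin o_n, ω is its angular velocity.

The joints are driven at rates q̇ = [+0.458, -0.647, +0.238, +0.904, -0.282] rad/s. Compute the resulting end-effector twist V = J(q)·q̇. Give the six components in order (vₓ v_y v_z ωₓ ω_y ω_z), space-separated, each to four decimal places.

o_n = [0.1957, 0.2792, 0.9263]
J₁: ẑ×o_n = [-0.2792, 0.1957, 0.0000], ω = ẑ
J2: z=[0.0000, 0.0000, 1.0000] o=[0.1424, -0.3197, 0.5400] → [-0.5989, 0.0534, 0.0000, 0.0000, 0.0000, 1.0000]
J3: z=[-0.4067, 0.9135, 0.0000] o=[-0.1043, -0.4296, 0.8700] → [0.0515, 0.0229, -0.5623, -0.4067, 0.9135, 0.0000]
J4: z=[-0.4067, 0.9135, 0.0000] o=[-0.6868, -0.3605, 0.7062] → [0.2011, 0.0895, -1.0664, -0.4067, 0.9135, 0.0000]
J5: z=[0.6113, 0.2722, -0.7431] o=[-0.1817, -0.0699, 1.2281] → [0.1773, -0.0959, 0.1107, 0.6113, 0.2722, -0.7431]
V = J·q̇ = [0.4037, 0.1686, -1.1291, -0.6369, 0.9665, 0.0206]

0.4037 0.1686 -1.1291 -0.6369 0.9665 0.0206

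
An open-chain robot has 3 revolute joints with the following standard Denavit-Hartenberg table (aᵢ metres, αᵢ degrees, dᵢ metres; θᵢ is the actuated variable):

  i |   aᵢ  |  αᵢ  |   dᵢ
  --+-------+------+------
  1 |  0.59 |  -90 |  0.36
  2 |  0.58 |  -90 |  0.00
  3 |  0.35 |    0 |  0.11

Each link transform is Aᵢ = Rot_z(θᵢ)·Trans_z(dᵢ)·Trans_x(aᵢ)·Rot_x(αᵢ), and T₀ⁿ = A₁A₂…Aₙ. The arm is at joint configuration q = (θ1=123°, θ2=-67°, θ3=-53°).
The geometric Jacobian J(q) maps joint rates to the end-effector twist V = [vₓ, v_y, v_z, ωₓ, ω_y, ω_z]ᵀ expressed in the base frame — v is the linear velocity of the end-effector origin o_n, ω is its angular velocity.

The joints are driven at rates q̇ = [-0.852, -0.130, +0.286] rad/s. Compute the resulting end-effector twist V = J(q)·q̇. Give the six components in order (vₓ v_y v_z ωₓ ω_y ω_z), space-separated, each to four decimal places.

o_n = [-0.7792, 0.6866, 1.0448]
J₁: ẑ×o_n = [-0.6866, -0.7792, 0.0000], ω = ẑ
J2: z=[-0.8387, -0.5446, 0.0000] o=[-0.3213, 0.4948, 0.3600] → [-0.3730, 0.5743, -0.4102, -0.8387, -0.5446, 0.0000]
J3: z=[-0.5013, 0.7720, -0.3907] o=[-0.4448, 0.6849, 0.8939] → [0.1172, 0.2063, 0.2573, -0.5013, 0.7720, -0.3907]
V = J·q̇ = [0.6670, 0.6482, 0.1269, -0.0344, 0.2916, -0.9637]

0.6670 0.6482 0.1269 -0.0344 0.2916 -0.9637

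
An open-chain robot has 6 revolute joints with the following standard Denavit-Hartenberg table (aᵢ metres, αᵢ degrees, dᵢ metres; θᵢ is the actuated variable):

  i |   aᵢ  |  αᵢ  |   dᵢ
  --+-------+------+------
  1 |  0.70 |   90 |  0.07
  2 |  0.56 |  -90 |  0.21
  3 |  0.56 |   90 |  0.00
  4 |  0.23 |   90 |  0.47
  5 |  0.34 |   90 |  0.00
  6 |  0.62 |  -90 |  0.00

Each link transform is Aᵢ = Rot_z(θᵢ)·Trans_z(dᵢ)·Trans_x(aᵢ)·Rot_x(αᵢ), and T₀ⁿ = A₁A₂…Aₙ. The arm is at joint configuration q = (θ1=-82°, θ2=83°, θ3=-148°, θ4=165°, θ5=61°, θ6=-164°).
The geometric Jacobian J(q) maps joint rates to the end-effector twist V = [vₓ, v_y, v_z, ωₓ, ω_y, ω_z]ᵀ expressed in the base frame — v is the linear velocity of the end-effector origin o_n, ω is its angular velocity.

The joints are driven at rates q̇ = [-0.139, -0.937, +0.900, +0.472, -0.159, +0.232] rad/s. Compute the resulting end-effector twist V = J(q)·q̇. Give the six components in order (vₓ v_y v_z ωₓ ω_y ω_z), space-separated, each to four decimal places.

-0.4918 -0.2968 -0.2195 1.2441 0.9743 -0.0311

o_n = [-0.1005, -0.8687, 0.1316]
J₁: ẑ×o_n = [0.8687, -0.1005, 0.0000], ω = ẑ
J2: z=[-0.9903, -0.1392, 0.0000] o=[0.0974, -0.6932, 0.0700] → [-0.0086, 0.0610, 0.1463, -0.9903, -0.1392, 0.0000]
J3: z=[-0.1381, 0.9829, 0.1219] o=[-0.1010, -0.7900, 0.6258] → [-0.4762, -0.0682, 0.0103, -0.1381, 0.9829, 0.1219]
J4: z=[0.8308, 0.1820, -0.5260] o=[-0.4030, -0.7740, 0.1545] → [-0.0540, -0.1401, -0.1337, 0.8308, 0.1820, -0.5260]
J5: z=[-0.2730, 0.9568, -0.1001] o=[0.0991, -0.6363, 0.1015] → [0.0055, 0.0282, 0.2544, -0.2730, 0.9568, -0.1001]
J6: z=[0.0214, 0.1101, 0.9937] o=[0.4261, -0.5448, 0.0843] → [0.3270, -0.5242, 0.0510, 0.0214, 0.1101, 0.9937]
V = J·q̇ = [-0.4918, -0.2968, -0.2195, 1.2441, 0.9743, -0.0311]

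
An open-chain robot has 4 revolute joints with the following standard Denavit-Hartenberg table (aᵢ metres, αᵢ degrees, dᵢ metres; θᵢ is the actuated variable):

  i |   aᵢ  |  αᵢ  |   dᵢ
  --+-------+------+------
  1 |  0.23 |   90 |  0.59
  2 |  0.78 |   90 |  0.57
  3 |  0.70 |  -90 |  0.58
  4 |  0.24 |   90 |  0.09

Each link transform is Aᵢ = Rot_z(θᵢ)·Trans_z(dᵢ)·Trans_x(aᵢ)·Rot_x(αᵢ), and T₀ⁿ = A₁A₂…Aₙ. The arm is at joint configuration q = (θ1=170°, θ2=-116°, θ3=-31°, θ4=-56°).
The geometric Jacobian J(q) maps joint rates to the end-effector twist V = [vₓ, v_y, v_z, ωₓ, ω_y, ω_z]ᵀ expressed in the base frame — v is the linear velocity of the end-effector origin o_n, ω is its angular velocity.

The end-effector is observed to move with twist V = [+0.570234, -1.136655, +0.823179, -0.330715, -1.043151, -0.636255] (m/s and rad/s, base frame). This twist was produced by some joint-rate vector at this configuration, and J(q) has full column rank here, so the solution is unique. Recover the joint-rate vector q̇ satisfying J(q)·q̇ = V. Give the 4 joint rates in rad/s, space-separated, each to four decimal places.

-0.9600 -0.4950 0.0120 -0.6880

o_n = [1.1662, 0.0152, -0.4539]
J₁: ẑ×o_n = [-0.0152, 1.1662, 0.0000], ω = ẑ
J2: z=[0.1736, 0.9848, 0.0000] o=[-0.2265, 0.0399, 0.5900] → [-1.0281, 0.1813, -1.3758, 0.1736, 0.9848, 0.0000]
J3: z=[0.8851, -0.1561, 0.4384] o=[0.2092, 0.5419, -0.1111] → [0.2844, 0.7230, -0.3168, 0.8851, -0.1561, 0.4384]
J4: z=[0.3712, 0.8049, -0.4629] o=[0.9190, 0.0507, -0.3961] → [-0.0630, -0.0930, -0.2121, 0.3712, 0.8049, -0.4629]
q̇ = J⁺·V = [-0.9600, -0.4950, 0.0120, -0.6880]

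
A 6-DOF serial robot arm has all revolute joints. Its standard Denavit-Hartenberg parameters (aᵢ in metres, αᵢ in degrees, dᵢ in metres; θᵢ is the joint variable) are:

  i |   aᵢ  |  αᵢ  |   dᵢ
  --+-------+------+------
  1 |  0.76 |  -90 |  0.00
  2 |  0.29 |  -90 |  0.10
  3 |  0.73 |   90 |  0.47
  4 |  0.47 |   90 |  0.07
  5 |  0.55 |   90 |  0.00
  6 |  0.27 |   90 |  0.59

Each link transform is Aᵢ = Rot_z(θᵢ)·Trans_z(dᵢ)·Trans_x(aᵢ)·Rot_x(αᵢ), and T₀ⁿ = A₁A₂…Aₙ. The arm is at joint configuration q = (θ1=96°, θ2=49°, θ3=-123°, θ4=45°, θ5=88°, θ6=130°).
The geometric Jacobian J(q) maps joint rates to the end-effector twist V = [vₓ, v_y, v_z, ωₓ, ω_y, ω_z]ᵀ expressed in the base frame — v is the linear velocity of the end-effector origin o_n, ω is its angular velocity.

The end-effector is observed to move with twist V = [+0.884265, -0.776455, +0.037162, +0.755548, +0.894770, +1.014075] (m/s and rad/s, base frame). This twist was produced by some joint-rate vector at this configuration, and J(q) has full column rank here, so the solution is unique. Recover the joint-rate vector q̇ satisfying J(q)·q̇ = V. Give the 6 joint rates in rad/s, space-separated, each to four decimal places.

o_n = [-1.1609, -0.8107, 0.0125]
J₁: ẑ×o_n = [0.8107, -1.1609, 0.0000], ω = ẑ
J2: z=[-0.9945, -0.1045, 0.0000] o=[-0.0794, 0.7558, 0.0000] → [-0.0013, 0.0124, 1.4449, -0.9945, -0.1045, 0.0000]
J3: z=[0.0789, -0.7506, -0.6561] o=[-0.1988, 0.9346, -0.2189] → [-1.3186, 0.6129, -0.8598, 0.0789, -0.7506, -0.6561]
J4: z=[0.5992, -0.4903, 0.6330] o=[-0.7433, 0.2584, -0.2272] → [0.5592, -0.4079, -0.8453, 0.5992, -0.4903, 0.6330]
J5: z=[-0.6192, 0.2175, 0.7546] o=[-0.9399, -0.1726, -0.2643] → [0.5417, 0.0046, 0.4431, -0.6192, 0.2175, 0.7546]
J6: z=[-0.5282, -0.8264, -0.1952] o=[-0.6203, -0.4583, 0.0803] → [-0.0127, 0.0697, -0.2605, -0.5282, -0.8264, -0.1952]
q̇ = J⁺·V = [0.3720, -0.1680, -0.2530, 0.2950, 0.1320, -0.9720]

0.3720 -0.1680 -0.2530 0.2950 0.1320 -0.9720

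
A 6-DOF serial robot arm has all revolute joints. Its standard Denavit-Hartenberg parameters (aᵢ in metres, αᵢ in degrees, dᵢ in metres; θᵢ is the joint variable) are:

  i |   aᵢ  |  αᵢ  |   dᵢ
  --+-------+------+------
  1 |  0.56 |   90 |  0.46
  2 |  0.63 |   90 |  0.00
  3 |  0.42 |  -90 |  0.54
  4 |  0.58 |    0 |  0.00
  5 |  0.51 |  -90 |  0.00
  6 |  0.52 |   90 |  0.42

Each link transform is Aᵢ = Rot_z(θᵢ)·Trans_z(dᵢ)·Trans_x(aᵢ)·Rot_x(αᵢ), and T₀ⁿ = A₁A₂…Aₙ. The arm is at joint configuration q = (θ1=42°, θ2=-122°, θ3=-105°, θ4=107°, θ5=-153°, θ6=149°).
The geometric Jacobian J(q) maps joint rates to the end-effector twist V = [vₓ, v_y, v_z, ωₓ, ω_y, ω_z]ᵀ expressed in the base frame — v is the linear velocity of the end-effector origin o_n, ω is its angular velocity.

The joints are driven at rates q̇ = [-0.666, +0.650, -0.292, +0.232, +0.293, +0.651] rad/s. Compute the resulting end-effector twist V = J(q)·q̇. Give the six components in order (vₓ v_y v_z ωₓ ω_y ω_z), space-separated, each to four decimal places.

1.0569 -0.1986 -0.2685 0.3584 0.2396 -1.3876

o_n = [0.1552, 0.8227, 0.1383]
J₁: ẑ×o_n = [-0.8227, 0.1552, 0.0000], ω = ẑ
J2: z=[0.6691, -0.7431, 0.0000] o=[0.4162, 0.3747, 0.4600] → [0.2391, 0.2152, 0.1058, 0.6691, -0.7431, 0.0000]
J3: z=[-0.6302, -0.5675, 0.5299] o=[0.1681, 0.1513, -0.0743] → [-0.4764, 0.1271, -0.4304, -0.6302, -0.5675, 0.5299]
J4: z=[-0.5536, -0.1502, -0.8192] o=[-0.4009, 0.1849, 0.3041] → [0.5473, -0.5473, -0.2695, -0.5536, -0.1502, -0.8192]
J5: z=[-0.5536, -0.1502, -0.8192] o=[0.0410, 0.3624, -0.0271] → [0.3522, -0.0020, -0.2377, -0.5536, -0.1502, -0.8192]
J6: z=[0.0462, 0.9766, -0.2102] o=[-0.3831, 0.4410, 0.2451] → [-0.0240, -0.1082, -0.5080, 0.0462, 0.9766, -0.2102]
V = J·q̇ = [1.0569, -0.1986, -0.2685, 0.3584, 0.2396, -1.3876]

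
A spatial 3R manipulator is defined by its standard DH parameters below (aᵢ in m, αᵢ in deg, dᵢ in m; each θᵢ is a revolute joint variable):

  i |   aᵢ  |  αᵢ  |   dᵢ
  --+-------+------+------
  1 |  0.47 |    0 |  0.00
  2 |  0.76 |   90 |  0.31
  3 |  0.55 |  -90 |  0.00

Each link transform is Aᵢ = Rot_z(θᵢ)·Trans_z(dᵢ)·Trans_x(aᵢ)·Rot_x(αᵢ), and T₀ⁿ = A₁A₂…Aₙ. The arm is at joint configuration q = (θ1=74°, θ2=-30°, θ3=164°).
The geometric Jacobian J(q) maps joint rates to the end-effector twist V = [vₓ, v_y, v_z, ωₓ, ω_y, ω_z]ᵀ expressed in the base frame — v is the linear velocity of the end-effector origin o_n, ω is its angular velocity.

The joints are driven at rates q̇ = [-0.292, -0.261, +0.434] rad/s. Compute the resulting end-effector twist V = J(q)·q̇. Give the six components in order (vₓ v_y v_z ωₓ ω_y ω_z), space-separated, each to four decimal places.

0.1735 -0.1755 -0.2295 0.3015 -0.3122 -0.5530

o_n = [0.2959, 0.6125, 0.4616]
J₁: ẑ×o_n = [-0.6125, 0.2959, 0.0000], ω = ẑ
J2: z=[0.0000, 0.0000, 1.0000] o=[0.1295, 0.4518, 0.0000] → [-0.1607, 0.1664, 0.0000, 0.0000, 0.0000, 1.0000]
J3: z=[0.6947, -0.7193, 0.0000] o=[0.6762, 0.9797, 0.3100] → [-0.1091, -0.1053, -0.5287, 0.6947, -0.7193, 0.0000]
V = J·q̇ = [0.1735, -0.1755, -0.2295, 0.3015, -0.3122, -0.5530]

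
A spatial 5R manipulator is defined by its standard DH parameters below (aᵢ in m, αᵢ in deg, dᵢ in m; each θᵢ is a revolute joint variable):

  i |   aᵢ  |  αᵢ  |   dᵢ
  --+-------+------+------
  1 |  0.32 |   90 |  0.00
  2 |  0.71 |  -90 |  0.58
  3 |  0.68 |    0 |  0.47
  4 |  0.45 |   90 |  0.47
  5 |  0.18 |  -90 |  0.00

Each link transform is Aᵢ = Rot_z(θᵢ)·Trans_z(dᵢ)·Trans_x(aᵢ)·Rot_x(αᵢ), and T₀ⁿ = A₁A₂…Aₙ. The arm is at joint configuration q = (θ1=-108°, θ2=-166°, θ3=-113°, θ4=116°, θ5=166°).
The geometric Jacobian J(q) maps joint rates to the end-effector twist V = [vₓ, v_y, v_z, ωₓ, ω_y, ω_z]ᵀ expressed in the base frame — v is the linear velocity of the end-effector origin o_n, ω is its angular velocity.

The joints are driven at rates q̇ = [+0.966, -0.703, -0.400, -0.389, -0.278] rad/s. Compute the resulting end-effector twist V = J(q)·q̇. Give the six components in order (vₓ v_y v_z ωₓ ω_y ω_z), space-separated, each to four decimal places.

o_n = [-1.0900, 0.5013, -1.1283]
J₁: ẑ×o_n = [-0.5013, -1.0900, 0.0000], ω = ẑ
J2: z=[-0.9511, 0.3090, 0.0000] o=[-0.0989, -0.3043, 0.0000] → [-0.3487, -1.0731, -0.4600, -0.9511, 0.3090, 0.0000]
J3: z=[-0.0748, -0.2301, -0.9703] o=[-0.4376, 0.5301, -0.1718] → [0.1922, 0.5615, -0.1479, -0.0748, -0.2301, -0.9703]
J4: z=[-0.0748, -0.2301, -0.9703] o=[-1.1477, 0.3702, -0.5635] → [0.2572, -0.0983, 0.0035, -0.0748, -0.2301, -0.9703]
J5: z=[-0.9341, 0.3569, -0.0127] o=[-1.0257, 0.6695, -1.1283] → [-0.0021, 0.0008, 0.1800, -0.9341, 0.3569, -0.0127]
V = J·q̇ = [-0.4155, -0.4851, 0.3311, 0.9872, -0.1349, 1.7351]

-0.4155 -0.4851 0.3311 0.9872 -0.1349 1.7351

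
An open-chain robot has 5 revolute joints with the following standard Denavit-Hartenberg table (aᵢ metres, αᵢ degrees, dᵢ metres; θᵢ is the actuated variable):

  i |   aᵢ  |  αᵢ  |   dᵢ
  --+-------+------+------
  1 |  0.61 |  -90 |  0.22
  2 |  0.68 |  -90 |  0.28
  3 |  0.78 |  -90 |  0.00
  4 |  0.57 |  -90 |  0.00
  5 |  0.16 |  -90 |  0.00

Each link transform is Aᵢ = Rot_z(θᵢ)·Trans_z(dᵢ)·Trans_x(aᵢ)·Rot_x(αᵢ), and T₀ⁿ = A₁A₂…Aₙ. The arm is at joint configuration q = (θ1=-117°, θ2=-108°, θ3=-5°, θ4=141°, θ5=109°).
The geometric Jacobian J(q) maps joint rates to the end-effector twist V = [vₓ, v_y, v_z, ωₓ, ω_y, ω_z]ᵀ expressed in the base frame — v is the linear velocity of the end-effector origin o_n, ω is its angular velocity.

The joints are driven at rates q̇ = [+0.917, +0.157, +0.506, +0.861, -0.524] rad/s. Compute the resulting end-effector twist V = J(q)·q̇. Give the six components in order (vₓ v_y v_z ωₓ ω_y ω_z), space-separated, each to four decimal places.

o_n = [0.4232, -0.1907, 1.1111]
J₁: ẑ×o_n = [0.1907, 0.4232, -0.0000], ω = ẑ
J2: z=[0.8910, -0.4540, 0.0000] o=[-0.2769, -0.5435, 0.2200] → [-0.4046, -0.7940, 0.6322, 0.8910, -0.4540, 0.0000]
J3: z=[-0.4318, -0.8474, 0.3090] o=[0.0679, -0.4834, 0.8667] → [-0.2976, 0.2153, 0.1746, -0.4318, -0.8474, 0.3090]
J4: z=[-0.8754, 0.4763, 0.0829] o=[0.2375, -0.3003, 1.6057] → [-0.2446, -0.4176, -0.1844, -0.8754, 0.4763, 0.0829]
J5: z=[-0.4724, -0.8063, -0.3561] o=[0.2961, -0.1003, 1.0752] → [-0.0611, -0.0283, 0.1451, -0.4724, -0.8063, -0.3561]
V = J·q̇ = [-0.2179, 0.0276, -0.0472, -0.5848, 0.3325, 1.3313]

-0.2179 0.0276 -0.0472 -0.5848 0.3325 1.3313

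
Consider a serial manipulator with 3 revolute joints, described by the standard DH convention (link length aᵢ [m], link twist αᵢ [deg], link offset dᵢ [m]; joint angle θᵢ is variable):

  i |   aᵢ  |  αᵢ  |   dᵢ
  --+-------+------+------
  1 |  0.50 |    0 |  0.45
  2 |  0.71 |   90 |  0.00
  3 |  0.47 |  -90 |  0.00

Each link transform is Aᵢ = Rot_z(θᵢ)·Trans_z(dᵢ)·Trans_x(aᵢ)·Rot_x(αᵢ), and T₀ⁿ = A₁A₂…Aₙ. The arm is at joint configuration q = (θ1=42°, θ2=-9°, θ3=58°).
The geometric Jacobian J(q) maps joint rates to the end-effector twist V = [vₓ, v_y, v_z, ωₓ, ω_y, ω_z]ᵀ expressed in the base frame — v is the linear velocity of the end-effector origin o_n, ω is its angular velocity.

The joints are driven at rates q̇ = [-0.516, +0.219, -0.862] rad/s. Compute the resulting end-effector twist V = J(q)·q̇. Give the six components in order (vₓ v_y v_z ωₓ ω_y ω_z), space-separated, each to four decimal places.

0.6159 -0.2435 -0.2147 -0.4695 0.7229 -0.2970

o_n = [1.1759, 0.8569, 0.8486]
J₁: ẑ×o_n = [-0.8569, 1.1759, 0.0000], ω = ẑ
J2: z=[0.0000, 0.0000, 1.0000] o=[0.3716, 0.3346, 0.4500] → [-0.5223, 0.8043, 0.0000, 0.0000, 0.0000, 1.0000]
J3: z=[0.5446, -0.8387, 0.0000] o=[0.9670, 0.7213, 0.4500] → [-0.3343, -0.2171, 0.2491, 0.5446, -0.8387, 0.0000]
V = J·q̇ = [0.6159, -0.2435, -0.2147, -0.4695, 0.7229, -0.2970]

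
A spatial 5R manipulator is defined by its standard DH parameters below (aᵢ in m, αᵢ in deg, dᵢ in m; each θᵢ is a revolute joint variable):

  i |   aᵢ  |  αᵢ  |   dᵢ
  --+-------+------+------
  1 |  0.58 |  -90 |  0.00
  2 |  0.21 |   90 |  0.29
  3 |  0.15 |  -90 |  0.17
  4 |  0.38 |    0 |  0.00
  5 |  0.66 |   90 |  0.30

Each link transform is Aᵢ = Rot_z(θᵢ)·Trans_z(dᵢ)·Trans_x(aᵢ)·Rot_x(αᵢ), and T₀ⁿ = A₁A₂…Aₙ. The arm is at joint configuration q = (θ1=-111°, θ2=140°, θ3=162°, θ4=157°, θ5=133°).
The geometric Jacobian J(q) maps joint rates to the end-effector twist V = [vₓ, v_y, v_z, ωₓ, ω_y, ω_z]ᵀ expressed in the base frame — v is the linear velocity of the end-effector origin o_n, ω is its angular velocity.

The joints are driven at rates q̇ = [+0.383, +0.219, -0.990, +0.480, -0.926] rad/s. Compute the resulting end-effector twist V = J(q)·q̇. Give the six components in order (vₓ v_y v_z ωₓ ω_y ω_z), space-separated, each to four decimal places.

o_n = [-0.3184, -0.8649, -0.5511]
J₁: ẑ×o_n = [0.8649, -0.3184, 0.0000], ω = ẑ
J2: z=[0.9336, -0.3584, 0.0000] o=[-0.2079, -0.5415, 0.0000] → [0.1975, 0.5145, -0.3415, 0.9336, -0.3584, 0.0000]
J3: z=[-0.2304, -0.6001, -0.7660] o=[0.1205, -0.4952, -0.1350] → [-0.0335, 0.2404, -0.1782, -0.2304, -0.6001, -0.7660]
J4: z=[-0.9727, 0.1198, 0.1986] o=[0.0855, -0.7159, -0.1735] → [-0.0157, -0.4475, 0.1933, -0.9727, 0.1198, 0.1986]
J5: z=[-0.9727, 0.1198, 0.1986] o=[0.1101, -0.3501, -0.2736] → [0.0690, -0.3551, 0.5521, -0.9727, 0.1198, 0.1986]
V = J·q̇ = [0.3362, -0.1333, -0.3167, 0.8663, 0.4622, 1.0528]

0.3362 -0.1333 -0.3167 0.8663 0.4622 1.0528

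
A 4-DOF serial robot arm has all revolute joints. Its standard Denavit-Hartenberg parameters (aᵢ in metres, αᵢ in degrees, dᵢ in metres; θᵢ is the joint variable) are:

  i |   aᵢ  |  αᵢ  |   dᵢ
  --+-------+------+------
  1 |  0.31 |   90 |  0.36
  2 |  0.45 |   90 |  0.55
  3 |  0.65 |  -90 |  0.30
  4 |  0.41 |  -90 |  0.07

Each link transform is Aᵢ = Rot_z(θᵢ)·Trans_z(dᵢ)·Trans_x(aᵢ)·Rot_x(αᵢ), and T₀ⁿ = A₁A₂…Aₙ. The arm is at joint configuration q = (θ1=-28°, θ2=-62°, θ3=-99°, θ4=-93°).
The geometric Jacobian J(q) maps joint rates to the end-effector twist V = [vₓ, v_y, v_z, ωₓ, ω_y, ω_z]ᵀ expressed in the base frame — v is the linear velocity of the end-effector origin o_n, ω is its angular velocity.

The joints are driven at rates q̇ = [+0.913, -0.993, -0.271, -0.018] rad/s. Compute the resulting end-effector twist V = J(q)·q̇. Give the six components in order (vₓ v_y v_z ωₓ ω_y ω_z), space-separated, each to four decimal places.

-0.8119 0.2916 0.5762 0.6688 0.7659 1.0559

o_n = [-0.0665, 0.1280, -0.3446]
J₁: ẑ×o_n = [-0.1280, -0.0665, 0.0000], ω = ẑ
J2: z=[-0.4695, -0.8829, 0.0000] o=[0.2737, -0.1455, 0.3600] → [0.6221, -0.3308, -0.4288, -0.4695, -0.8829, 0.0000]
J3: z=[-0.7796, 0.4145, -0.4695] o=[0.2020, -0.7303, -0.0373] → [0.2756, -0.1135, -0.5578, -0.7796, 0.4145, -0.4695]
J4: z=[0.4829, -0.0796, -0.8721] o=[0.2274, -0.0167, -0.0884] → [0.1466, 0.3801, 0.0465, 0.4829, -0.0796, -0.8721]
V = J·q̇ = [-0.8119, 0.2916, 0.5762, 0.6688, 0.7659, 1.0559]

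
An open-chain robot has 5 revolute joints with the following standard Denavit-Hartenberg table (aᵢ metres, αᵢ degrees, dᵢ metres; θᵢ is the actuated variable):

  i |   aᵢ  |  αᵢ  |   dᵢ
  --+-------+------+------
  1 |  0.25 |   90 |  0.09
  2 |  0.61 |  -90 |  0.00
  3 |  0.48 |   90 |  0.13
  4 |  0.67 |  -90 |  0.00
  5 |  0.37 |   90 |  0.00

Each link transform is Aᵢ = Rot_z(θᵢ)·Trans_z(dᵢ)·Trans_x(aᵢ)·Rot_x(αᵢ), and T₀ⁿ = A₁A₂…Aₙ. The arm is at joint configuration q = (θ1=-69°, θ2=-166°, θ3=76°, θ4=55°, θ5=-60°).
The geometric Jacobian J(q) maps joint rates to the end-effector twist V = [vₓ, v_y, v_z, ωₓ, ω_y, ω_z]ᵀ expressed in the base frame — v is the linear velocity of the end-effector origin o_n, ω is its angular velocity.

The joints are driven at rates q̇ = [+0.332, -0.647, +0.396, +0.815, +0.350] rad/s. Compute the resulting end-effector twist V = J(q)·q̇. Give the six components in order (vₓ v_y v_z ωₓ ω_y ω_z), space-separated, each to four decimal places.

-0.5786 0.1617 0.2462 -0.0389 0.5802 -0.4216

o_n = [0.5664, 0.9356, -0.9953]
J₁: ẑ×o_n = [-0.9356, 0.5664, 0.0000], ω = ẑ
J2: z=[-0.9336, -0.3584, 0.0000] o=[0.0896, -0.2334, 0.0900] → [0.3889, -1.0132, -0.9205, -0.9336, -0.3584, 0.0000]
J3: z=[0.0867, -0.2259, -0.9703] o=[-0.1225, 0.3192, -0.0576] → [0.8099, -0.5872, 0.2090, 0.0867, -0.2259, -0.9703]
J4: z=[-0.5632, 0.7922, -0.2347] o=[0.2832, 0.5619, -0.2118] → [-0.5330, -0.5078, -0.4349, -0.5632, 0.7922, -0.2347]
J5: z=[-0.6234, -0.5939, -0.5086] o=[0.6465, 0.6558, -0.7668] → [0.2780, -0.1017, -0.2220, -0.6234, -0.5939, -0.5086]
V = J·q̇ = [-0.5786, 0.1617, 0.2462, -0.0389, 0.5802, -0.4216]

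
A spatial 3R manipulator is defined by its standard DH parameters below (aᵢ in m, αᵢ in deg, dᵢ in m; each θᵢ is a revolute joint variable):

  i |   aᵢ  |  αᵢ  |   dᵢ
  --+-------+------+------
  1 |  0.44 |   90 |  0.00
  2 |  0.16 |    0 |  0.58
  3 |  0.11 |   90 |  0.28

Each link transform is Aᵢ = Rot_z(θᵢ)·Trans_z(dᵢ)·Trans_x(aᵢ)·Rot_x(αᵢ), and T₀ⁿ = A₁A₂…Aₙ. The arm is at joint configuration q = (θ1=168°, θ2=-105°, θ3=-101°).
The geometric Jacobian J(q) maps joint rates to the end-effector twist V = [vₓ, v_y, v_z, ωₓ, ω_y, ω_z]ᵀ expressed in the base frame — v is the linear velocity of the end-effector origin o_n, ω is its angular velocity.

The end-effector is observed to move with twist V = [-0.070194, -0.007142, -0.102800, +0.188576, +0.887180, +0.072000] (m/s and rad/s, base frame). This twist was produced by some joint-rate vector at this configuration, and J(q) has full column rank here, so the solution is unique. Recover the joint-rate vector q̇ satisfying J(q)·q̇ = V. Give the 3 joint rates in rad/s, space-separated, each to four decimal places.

o_n = [-0.1144, 0.9035, -0.1063]
J₁: ẑ×o_n = [-0.9035, -0.1144, 0.0000], ω = ẑ
J2: z=[0.2079, 0.9781, 0.0000] o=[-0.4304, 0.0915, 0.0000] → [-0.1040, 0.0221, -0.1403, 0.2079, 0.9781, 0.0000]
J3: z=[0.2079, 0.9781, 0.0000] o=[-0.2693, 0.6502, -0.1545] → [0.0472, -0.0100, -0.0989, 0.2079, 0.9781, 0.0000]
q̇ = J⁺·V = [0.0720, 0.3170, 0.5900]

0.0720 0.3170 0.5900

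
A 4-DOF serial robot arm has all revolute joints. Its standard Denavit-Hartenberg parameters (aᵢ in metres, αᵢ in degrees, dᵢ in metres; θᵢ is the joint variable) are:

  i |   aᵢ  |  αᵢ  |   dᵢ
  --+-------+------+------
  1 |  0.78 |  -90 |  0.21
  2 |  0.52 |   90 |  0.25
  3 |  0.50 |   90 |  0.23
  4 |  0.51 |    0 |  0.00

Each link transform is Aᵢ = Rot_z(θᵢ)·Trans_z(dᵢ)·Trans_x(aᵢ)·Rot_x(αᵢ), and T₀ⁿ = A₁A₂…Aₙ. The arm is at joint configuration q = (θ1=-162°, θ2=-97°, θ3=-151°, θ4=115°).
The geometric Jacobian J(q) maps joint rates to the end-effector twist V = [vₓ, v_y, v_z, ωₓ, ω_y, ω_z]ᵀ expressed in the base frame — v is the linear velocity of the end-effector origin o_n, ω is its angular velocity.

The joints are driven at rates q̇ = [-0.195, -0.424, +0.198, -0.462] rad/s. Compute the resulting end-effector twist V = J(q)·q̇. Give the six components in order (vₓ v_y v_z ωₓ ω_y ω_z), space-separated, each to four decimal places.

0.0784 0.1984 -0.4757 -0.0430 0.8567 0.0032

o_n = [-0.0223, -0.1251, 0.3948]
J₁: ẑ×o_n = [0.1251, -0.0223, 0.0000], ω = ẑ
J2: z=[0.3090, -0.9511, 0.0000] o=[-0.7418, -0.2410, 0.2100] → [-0.1758, -0.0571, 0.7201, 0.3090, -0.9511, 0.0000]
J3: z=[0.9440, 0.3067, -0.1219] o=[-0.6043, -0.4592, 0.7261] → [-0.0609, 0.2418, 0.1369, 0.9440, 0.3067, -0.1219]
J4: z=[0.2141, -0.8501, -0.4812] o=[-0.5128, -0.1746, 0.2640] → [-0.0874, -0.2640, 0.4275, 0.2141, -0.8501, -0.4812]
V = J·q̇ = [0.0784, 0.1984, -0.4757, -0.0430, 0.8567, 0.0032]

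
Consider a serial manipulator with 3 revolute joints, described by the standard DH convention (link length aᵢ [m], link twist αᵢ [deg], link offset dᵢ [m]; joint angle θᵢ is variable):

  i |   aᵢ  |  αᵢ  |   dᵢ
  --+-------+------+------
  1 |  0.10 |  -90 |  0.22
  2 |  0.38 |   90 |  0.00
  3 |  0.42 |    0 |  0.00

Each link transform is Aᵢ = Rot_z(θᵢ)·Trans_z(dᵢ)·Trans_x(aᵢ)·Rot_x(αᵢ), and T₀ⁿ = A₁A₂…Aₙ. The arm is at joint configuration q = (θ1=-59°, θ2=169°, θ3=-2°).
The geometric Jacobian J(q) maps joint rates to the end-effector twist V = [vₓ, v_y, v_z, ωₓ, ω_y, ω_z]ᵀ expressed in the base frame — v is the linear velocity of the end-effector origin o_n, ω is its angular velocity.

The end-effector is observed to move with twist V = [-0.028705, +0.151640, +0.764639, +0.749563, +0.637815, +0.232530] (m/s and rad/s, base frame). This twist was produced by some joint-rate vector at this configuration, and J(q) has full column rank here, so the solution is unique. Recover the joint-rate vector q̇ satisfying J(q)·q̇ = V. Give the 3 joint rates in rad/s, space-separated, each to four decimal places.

-0.5940 0.9710 -0.8420

o_n = [-0.3654, 0.5797, 0.0674]
J₁: ẑ×o_n = [-0.5797, -0.3654, 0.0000], ω = ẑ
J2: z=[0.8572, 0.5150, 0.0000] o=[0.0515, -0.0857, 0.2200] → [-0.0786, 0.1308, 0.7851, 0.8572, 0.5150, 0.0000]
J3: z=[0.0983, -0.1636, -0.9816] o=[-0.1406, 0.2340, 0.1475] → [0.3524, 0.2285, -0.0028, 0.0983, -0.1636, -0.9816]
q̇ = J⁺·V = [-0.5940, 0.9710, -0.8420]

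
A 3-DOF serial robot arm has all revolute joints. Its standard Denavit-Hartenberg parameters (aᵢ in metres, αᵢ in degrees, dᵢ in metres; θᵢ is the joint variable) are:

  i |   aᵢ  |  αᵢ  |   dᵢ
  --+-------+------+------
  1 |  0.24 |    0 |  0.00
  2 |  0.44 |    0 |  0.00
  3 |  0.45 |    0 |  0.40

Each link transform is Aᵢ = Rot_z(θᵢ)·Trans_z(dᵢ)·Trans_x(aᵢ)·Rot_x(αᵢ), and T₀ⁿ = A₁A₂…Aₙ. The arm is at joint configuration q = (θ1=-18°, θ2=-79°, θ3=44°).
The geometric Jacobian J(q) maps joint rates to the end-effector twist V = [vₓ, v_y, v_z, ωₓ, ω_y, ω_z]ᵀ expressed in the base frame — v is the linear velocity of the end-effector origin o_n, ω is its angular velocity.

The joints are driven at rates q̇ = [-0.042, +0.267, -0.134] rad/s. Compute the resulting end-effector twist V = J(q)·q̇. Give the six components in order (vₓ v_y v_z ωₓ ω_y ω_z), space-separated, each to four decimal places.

o_n = [0.4454, -0.8703, 0.4000]
J₁: ẑ×o_n = [0.8703, 0.4454, -0.0000], ω = ẑ
J2: z=[0.0000, 0.0000, 1.0000] o=[0.2283, -0.0742, 0.0000] → [0.7961, 0.2172, -0.0000, 0.0000, 0.0000, 1.0000]
J3: z=[0.0000, 0.0000, 1.0000] o=[0.1746, -0.5109, 0.0000] → [0.3594, 0.2708, -0.0000, 0.0000, 0.0000, 1.0000]
V = J·q̇ = [0.1279, 0.0030, 0.0000, 0.0000, 0.0000, 0.0910]

0.1279 0.0030 0.0000 0.0000 0.0000 0.0910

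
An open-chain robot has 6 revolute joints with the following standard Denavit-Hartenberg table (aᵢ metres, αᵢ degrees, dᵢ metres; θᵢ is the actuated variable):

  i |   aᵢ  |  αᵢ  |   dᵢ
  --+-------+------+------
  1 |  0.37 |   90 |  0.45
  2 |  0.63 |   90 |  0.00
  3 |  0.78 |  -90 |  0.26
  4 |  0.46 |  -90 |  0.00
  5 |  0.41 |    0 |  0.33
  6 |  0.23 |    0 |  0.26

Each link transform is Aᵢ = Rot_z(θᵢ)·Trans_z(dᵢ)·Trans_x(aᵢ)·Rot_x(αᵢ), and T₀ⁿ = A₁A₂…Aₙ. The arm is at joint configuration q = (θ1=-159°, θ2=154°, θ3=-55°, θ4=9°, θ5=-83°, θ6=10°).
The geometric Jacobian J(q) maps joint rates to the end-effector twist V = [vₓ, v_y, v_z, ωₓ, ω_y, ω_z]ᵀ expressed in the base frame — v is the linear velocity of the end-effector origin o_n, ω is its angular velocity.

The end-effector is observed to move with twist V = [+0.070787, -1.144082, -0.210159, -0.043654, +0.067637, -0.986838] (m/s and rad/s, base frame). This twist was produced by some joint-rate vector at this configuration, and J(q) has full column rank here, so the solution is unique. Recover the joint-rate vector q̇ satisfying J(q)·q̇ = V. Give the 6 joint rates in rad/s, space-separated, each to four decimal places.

o_n = [1.6289, -0.0932, 0.8963]
J₁: ẑ×o_n = [0.0932, 1.6289, -0.0000], ω = ẑ
J2: z=[-0.3584, 0.9336, 0.0000] o=[-0.3454, -0.1326, 0.4500] → [0.4167, 0.1599, -1.8573, -0.3584, 0.9336, 0.0000]
J3: z=[-0.4093, -0.1571, 0.8988] o=[0.1832, 0.0703, 0.7262] → [0.1203, 1.3690, 0.2940, -0.4093, -0.1571, 0.8988]
J4: z=[0.4818, 0.7993, 0.3591] o=[0.6812, -0.4229, 1.1560] → [-0.3259, 0.4654, -0.5987, 0.4818, 0.7993, 0.3591]
J5: z=[0.2830, 0.2459, -0.9271] o=[1.0627, -0.6751, 1.2055] → [0.4634, -0.4374, 0.0255, 0.2830, 0.2459, -0.9271]
J6: z=[0.2830, 0.2459, -0.9271] o=[1.3936, -0.2961, 1.0511] → [0.1500, -0.1743, -0.0004, 0.2830, 0.2459, -0.9271]
q̇ = J⁺·V = [-0.5720, 0.1640, -0.0940, -0.2100, -0.1360, 0.4110]

-0.5720 0.1640 -0.0940 -0.2100 -0.1360 0.4110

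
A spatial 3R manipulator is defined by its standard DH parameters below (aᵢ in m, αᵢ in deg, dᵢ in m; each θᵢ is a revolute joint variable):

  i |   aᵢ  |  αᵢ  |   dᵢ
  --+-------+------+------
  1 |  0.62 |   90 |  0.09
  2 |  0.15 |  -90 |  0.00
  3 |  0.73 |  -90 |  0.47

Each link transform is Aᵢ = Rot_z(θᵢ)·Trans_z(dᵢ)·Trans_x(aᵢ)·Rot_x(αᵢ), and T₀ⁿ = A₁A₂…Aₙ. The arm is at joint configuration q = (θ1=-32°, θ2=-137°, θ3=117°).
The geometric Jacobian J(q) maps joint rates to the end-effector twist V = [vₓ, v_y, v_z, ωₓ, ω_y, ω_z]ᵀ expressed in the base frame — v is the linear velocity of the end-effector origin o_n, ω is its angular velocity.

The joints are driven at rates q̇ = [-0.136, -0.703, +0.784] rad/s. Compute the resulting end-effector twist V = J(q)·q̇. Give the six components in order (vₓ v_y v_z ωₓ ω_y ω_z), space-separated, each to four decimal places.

o_n = [1.2548, -0.0171, -0.1300]
J₁: ẑ×o_n = [0.0171, 1.2548, -0.0000], ω = ẑ
J2: z=[-0.5299, -0.8480, 0.0000] o=[0.5258, -0.3285, 0.0900] → [0.1866, -0.1166, 0.4532, -0.5299, -0.8480, 0.0000]
J3: z=[0.5784, -0.3614, -0.7314] o=[0.4328, -0.2704, -0.0123] → [0.2278, -0.5331, 0.4436, 0.5784, -0.3614, -0.7314]
V = J·q̇ = [0.0451, -0.5067, 0.0292, 0.8260, 0.3128, -0.7094]

0.0451 -0.5067 0.0292 0.8260 0.3128 -0.7094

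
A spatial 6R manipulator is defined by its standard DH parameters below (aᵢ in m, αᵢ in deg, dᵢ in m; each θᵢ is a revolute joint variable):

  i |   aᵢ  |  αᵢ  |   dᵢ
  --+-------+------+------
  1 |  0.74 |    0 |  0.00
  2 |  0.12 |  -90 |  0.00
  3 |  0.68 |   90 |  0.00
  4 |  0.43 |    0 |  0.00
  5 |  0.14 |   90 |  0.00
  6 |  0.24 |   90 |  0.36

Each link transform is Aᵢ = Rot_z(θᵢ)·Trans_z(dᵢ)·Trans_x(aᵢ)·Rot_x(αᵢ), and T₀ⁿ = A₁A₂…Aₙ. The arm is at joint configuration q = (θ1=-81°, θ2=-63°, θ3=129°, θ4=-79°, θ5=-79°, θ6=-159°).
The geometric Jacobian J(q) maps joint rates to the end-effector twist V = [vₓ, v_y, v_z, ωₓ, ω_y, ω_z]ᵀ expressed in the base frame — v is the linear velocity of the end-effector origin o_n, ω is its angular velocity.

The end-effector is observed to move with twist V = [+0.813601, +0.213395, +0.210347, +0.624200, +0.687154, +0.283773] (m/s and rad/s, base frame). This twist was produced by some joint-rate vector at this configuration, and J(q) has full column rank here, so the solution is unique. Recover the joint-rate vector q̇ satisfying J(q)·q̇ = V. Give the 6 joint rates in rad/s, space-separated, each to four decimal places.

0.9020 -0.8910 0.7020 -0.9030 0.0250 -0.9610

o_n = [0.3984, -0.4553, -0.4939]
J₁: ẑ×o_n = [0.4553, 0.3984, -0.0000], ω = ẑ
J2: z=[0.0000, 0.0000, 1.0000] o=[0.1158, -0.7309, 0.0000] → [-0.2756, 0.2826, 0.0000, 0.0000, 0.0000, 1.0000]
J3: z=[0.5878, -0.8090, 0.0000] o=[0.0187, -0.8014, 0.0000] → [0.3995, 0.2903, 0.5106, 0.5878, -0.8090, 0.0000]
J4: z=[-0.6287, -0.4568, -0.6293] o=[0.3649, -0.5499, -0.5285] → [0.0437, 0.0007, -0.0442, -0.6287, -0.4568, -0.6293]
J5: z=[-0.6287, -0.4568, -0.6293] o=[0.1586, -0.1781, -0.5922] → [-0.2194, -0.0891, 0.2839, -0.6287, -0.4568, -0.6293]
J6: z=[0.3543, -0.8887, 0.2911] o=[0.0616, -0.1836, -0.4913] → [0.0813, 0.0989, 0.2030, 0.3543, -0.8887, 0.2911]
q̇ = J⁺·V = [0.9020, -0.8910, 0.7020, -0.9030, 0.0250, -0.9610]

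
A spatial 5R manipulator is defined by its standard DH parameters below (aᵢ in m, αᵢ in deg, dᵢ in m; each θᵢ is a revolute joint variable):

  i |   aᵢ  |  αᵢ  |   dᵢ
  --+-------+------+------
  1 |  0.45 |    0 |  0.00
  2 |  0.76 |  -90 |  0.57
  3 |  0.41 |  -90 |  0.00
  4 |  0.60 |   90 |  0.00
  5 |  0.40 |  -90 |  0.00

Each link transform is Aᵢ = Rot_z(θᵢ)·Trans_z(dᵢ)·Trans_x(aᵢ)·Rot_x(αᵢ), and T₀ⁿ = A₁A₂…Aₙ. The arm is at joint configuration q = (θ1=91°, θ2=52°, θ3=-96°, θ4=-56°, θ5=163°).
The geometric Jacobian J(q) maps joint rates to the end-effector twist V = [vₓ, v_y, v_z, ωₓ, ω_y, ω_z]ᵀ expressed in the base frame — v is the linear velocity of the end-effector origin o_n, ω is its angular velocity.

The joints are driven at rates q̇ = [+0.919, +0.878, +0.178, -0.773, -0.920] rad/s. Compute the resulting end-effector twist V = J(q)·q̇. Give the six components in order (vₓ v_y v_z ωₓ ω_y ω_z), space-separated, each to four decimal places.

-1.5156 -1.2528 -0.0528 0.8801 -0.2419 2.4747

o_n = [-0.7718, 0.7999, 1.1109]
J₁: ẑ×o_n = [-0.7999, -0.7718, 0.0000], ω = ẑ
J2: z=[0.0000, 0.0000, 1.0000] o=[-0.0079, 0.4499, 0.0000] → [-0.3499, -0.7640, 0.0000, 0.0000, 0.0000, 1.0000]
J3: z=[-0.6018, -0.7986, 0.0000] o=[-0.6148, 0.9073, 0.5700] → [-0.4320, 0.3255, -0.0607, -0.6018, -0.7986, 0.0000]
J4: z=[-0.7943, 0.5985, 0.1045] o=[-0.5806, 0.8815, 0.9778] → [0.0882, 0.0858, 0.1793, -0.7943, 0.5985, 0.1045]
J5: z=[-0.4057, -0.3944, -0.8245] o=[-0.8519, 0.4632, 1.3114] → [0.3567, -0.1474, -0.1050, -0.4057, -0.3944, -0.8245]
V = J·q̇ = [-1.5156, -1.2528, -0.0528, 0.8801, -0.2419, 2.4747]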